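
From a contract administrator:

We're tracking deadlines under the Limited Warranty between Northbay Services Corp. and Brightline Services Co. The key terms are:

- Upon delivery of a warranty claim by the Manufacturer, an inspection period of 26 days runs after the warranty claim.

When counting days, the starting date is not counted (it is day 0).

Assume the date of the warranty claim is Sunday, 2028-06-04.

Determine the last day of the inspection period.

2028-06-30

The last day of the inspection period: 2028-06-04 + 26 days = 2028-06-30.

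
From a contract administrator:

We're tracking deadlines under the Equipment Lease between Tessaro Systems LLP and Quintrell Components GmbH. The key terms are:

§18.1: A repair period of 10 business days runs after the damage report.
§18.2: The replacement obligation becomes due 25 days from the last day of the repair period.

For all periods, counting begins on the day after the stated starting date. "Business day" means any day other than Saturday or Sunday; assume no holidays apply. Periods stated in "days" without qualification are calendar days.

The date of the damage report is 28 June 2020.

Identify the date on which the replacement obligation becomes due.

4 August 2020

The last day of the repair period: 10 business days after Sunday, 28 June 2020, skipping weekends — Jun 29, Jun 30, Jul 1, Jul 2, Jul 3, Jul 6, Jul 7, Jul 8, Jul 9, Jul 10 — lands on Friday, 10 July 2020.
The date on which the replacement obligation becomes due: 25 calendar days after 10 July 2020 is 4 August 2020.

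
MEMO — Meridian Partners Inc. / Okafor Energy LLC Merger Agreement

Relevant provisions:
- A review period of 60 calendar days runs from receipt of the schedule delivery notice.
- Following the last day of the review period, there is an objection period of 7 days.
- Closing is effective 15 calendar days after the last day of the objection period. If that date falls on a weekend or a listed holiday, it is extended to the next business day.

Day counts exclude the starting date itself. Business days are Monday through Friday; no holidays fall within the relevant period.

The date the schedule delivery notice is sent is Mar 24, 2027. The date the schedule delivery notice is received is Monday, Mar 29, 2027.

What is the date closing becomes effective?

The last day of the review period: Mar 29, 2027 + 60 days = May 28, 2027.
The last day of the objection period: May 28, 2027 + 7 days = Jun 4, 2027.
The date closing becomes effective: Jun 4, 2027 + 15 days = Jun 19, 2027. That falls on a Saturday, so it rolls to the next business day, Monday, Jun 21, 2027.

Jun 21, 2027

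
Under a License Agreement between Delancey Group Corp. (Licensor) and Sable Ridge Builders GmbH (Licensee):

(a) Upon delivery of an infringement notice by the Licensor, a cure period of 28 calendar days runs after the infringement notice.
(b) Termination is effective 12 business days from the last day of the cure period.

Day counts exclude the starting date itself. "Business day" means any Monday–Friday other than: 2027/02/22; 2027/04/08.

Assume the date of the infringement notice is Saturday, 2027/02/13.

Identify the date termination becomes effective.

2027/03/30

Adding 28 calendar days to 2027/02/13 gives 2027/03/13, which is the last day of the cure period.
From Saturday, 2027/03/13, 12 business days (Mar 15, Mar 16, Mar 17, Mar 18, …, Mar 26, Mar 29, Mar 30, skipping weekends) brings us to Tuesday, 2027/03/30, which is the date termination becomes effective.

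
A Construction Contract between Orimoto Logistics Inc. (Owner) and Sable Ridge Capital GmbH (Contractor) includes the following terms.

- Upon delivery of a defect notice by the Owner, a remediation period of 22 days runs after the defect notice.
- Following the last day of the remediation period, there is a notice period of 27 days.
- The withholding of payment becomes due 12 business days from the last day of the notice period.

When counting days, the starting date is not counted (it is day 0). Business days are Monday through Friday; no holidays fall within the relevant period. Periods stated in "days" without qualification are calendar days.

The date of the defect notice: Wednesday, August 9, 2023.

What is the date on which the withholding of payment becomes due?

The last day of the remediation period: August 9, 2023 + 22 days = August 31, 2023.
The last day of the notice period: August 31, 2023 + 27 days = September 27, 2023.
The date on which the withholding of payment becomes due: counting 12 business days from Wednesday, September 27, 2023 (Sep 28, Sep 29, Oct 2, Oct 3, …, Oct 11, Oct 12, Oct 13, skipping weekends) reaches Friday, October 13, 2023.

October 13, 2023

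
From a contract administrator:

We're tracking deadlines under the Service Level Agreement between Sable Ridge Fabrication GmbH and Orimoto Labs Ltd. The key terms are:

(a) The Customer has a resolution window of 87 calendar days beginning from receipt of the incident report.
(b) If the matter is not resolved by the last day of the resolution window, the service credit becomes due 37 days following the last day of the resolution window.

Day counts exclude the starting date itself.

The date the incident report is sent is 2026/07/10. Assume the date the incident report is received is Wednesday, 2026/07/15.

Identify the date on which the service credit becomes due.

2026/11/16

The last day of the resolution window: 87 calendar days after 2026/07/15 is 2026/10/10.
Adding 37 calendar days to 2026/10/10 gives 2026/11/16, which is the date on which the service credit becomes due.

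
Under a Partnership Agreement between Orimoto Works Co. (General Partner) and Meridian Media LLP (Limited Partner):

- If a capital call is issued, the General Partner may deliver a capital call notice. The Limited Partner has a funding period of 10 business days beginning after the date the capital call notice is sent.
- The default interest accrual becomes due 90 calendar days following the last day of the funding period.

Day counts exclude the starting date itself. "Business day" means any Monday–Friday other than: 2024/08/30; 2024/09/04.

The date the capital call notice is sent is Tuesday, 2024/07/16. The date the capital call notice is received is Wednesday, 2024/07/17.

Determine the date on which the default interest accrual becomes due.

From Tuesday, 2024/07/16, 10 business days (Jul 17, Jul 18, Jul 19, Jul 22, Jul 23, Jul 24, Jul 25, Jul 26, Jul 29, Jul 30, skipping weekends) brings us to Tuesday, 2024/07/30, which is the last day of the funding period.
The date on which the default interest accrual becomes due: 2024/07/30 + 90 days = 2024/10/28.

2024/10/28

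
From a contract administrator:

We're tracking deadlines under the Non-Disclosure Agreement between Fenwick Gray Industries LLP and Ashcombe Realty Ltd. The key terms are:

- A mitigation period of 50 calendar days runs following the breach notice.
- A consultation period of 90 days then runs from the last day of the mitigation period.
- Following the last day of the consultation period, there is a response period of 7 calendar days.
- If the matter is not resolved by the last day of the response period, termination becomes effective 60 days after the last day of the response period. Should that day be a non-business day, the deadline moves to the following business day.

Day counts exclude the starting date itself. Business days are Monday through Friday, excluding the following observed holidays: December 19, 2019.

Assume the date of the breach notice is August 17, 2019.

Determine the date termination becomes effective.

The last day of the mitigation period: August 17, 2019 + 50 days = October 6, 2019.
The last day of the consultation period: 90 calendar days after October 6, 2019 is January 4, 2020.
The last day of the response period: 7 calendar days after January 4, 2020 is January 11, 2020.
The date termination becomes effective: January 11, 2020 + 60 days = March 11, 2020. March 11, 2020 is a Wednesday and is not a listed holiday, so no roll-forward applies.

March 11, 2020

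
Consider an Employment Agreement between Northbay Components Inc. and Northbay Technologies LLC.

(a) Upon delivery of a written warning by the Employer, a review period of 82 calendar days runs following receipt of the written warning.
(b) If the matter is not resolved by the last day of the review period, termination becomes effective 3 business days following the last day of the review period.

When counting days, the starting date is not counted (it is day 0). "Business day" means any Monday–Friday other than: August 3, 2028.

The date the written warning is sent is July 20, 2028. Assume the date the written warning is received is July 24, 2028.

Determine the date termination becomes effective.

The last day of the review period: 82 calendar days after July 24, 2028 is October 14, 2028.
The date termination becomes effective: 3 business days after Saturday, October 14, 2028, skipping weekends — Oct 16, Oct 17, Oct 18 — lands on Wednesday, October 18, 2028.

October 18, 2028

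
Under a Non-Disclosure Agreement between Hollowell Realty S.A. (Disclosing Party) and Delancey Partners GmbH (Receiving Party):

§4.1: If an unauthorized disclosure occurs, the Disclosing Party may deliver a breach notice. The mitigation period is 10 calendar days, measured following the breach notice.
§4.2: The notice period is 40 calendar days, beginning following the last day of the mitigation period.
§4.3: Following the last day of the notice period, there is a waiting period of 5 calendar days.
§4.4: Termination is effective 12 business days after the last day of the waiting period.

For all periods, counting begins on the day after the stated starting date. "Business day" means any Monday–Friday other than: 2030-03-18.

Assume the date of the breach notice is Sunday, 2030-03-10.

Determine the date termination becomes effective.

2030-05-21

The last day of the mitigation period: 2030-03-10 + 10 days = 2030-03-20.
The last day of the notice period: 40 calendar days after 2030-03-20 is 2030-04-29.
Adding 5 calendar days to 2030-04-29 gives 2030-05-04, which is the last day of the waiting period.
The date termination becomes effective: 12 business days after Saturday, 2030-05-04, skipping weekends — May 6, May 7, May 8, May 9, …, May 17, May 20, May 21 — lands on Tuesday, 2030-05-21.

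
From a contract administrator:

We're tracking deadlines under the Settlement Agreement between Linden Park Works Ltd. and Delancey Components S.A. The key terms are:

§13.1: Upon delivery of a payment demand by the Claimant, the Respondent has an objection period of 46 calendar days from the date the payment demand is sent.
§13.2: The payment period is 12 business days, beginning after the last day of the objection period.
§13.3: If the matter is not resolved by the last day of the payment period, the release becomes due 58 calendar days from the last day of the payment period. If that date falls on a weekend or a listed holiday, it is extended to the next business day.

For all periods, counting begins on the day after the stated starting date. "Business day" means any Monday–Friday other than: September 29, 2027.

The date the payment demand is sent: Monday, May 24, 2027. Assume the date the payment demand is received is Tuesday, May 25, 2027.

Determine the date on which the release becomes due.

The last day of the objection period: May 24, 2027 + 46 days = July 9, 2027.
From Friday, July 9, 2027, 12 business days (Jul 12, Jul 13, Jul 14, Jul 15, …, Jul 23, Jul 26, Jul 27, skipping weekends) brings us to Tuesday, July 27, 2027, which is the last day of the payment period.
The date on which the release becomes due: July 27, 2027 + 58 days = September 23, 2027. September 23, 2027 is a Thursday and is not a listed holiday, so no roll-forward applies.

September 23, 2027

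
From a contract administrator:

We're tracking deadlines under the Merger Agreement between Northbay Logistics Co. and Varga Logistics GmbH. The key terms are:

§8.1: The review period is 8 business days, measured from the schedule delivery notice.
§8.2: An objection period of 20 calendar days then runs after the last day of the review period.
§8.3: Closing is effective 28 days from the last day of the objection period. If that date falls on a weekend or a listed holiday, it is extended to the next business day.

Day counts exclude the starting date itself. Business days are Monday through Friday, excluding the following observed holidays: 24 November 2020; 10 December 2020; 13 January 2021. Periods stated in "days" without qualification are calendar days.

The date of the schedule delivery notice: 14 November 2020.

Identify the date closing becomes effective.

The last day of the review period: counting 8 business days from Saturday, 14 November 2020 (Nov 16, Nov 17, Nov 18, Nov 19, Nov 20, Nov 23, Nov 25, Nov 26, skipping weekends and the listed holiday on Nov 24) reaches Thursday, 26 November 2020.
Adding 20 calendar days to 26 November 2020 gives 16 December 2020, which is the last day of the objection period.
The date closing becomes effective: 28 calendar days after 16 December 2020 is 13 January 2021. That falls on Wednesday, a listed holiday, so it rolls to the next business day, Thursday, 14 January 2021.

14 January 2021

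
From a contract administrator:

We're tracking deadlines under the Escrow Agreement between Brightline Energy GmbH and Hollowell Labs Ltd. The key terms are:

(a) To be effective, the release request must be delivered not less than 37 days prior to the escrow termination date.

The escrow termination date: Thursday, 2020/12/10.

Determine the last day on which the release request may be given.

2020/12/10 minus 37 days is 2020/11/03.

2020/11/03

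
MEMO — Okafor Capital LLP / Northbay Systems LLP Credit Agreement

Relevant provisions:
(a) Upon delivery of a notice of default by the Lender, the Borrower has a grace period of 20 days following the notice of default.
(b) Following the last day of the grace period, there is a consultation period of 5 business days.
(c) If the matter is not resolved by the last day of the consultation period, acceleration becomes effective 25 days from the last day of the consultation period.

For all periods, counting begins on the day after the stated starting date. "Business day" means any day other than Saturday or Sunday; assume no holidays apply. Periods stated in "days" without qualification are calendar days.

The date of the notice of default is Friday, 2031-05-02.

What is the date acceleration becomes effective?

Adding 20 calendar days to 2031-05-02 gives 2031-05-22, which is the last day of the grace period.
The last day of the consultation period: counting 5 business days from Thursday, 2031-05-22 (May 23, May 26, May 27, May 28, May 29, skipping weekends) reaches Thursday, 2031-05-29.
The date acceleration becomes effective: 2031-05-29 + 25 days = 2031-06-23.

2031-06-23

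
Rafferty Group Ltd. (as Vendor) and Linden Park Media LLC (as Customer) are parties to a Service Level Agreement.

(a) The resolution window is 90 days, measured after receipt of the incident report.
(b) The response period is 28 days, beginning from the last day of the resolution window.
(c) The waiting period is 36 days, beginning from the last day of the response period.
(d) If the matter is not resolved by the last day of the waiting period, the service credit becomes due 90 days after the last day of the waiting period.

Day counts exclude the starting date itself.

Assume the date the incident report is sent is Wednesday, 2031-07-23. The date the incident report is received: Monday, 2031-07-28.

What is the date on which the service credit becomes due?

The last day of the resolution window: 90 calendar days after 2031-07-28 is 2031-10-26.
The last day of the response period: 28 calendar days after 2031-10-26 is 2031-11-23.
The last day of the waiting period: 2031-11-23 + 36 days = 2031-12-29.
The date on which the service credit becomes due: 2031-12-29 + 90 days = 2032-03-28.

2032-03-28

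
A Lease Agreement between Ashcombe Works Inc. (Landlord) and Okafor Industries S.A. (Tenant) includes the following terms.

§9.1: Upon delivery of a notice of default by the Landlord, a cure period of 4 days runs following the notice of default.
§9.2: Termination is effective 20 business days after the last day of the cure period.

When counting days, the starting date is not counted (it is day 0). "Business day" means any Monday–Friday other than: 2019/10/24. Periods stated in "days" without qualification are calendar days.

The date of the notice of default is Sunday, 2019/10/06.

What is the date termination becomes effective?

The last day of the cure period: 4 calendar days after 2019/10/06 is 2019/10/10.
From Thursday, 2019/10/10, 20 business days (Oct 11, Oct 14, Oct 15, Oct 16, …, Nov 6, Nov 7, Nov 8, skipping weekends and the listed holiday on Oct 24) brings us to Friday, 2019/11/08, which is the date termination becomes effective.

2019/11/08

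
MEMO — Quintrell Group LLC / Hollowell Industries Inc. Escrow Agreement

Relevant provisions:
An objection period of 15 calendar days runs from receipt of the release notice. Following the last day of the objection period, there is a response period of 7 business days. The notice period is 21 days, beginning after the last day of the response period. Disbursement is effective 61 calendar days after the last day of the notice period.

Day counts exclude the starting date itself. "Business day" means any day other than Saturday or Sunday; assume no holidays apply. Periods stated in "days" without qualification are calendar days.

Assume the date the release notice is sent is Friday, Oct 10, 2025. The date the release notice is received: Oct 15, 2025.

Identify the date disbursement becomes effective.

Jan 31, 2026

The last day of the objection period: 15 calendar days after Oct 15, 2025 is Oct 30, 2025.
The last day of the response period: 7 business days after Thursday, Oct 30, 2025, skipping weekends — Oct 31, Nov 3, Nov 4, Nov 5, Nov 6, Nov 7, Nov 10 — lands on Monday, Nov 10, 2025.
The last day of the notice period: 21 calendar days after Nov 10, 2025 is Dec 1, 2025.
The date disbursement becomes effective: Dec 1, 2025 + 61 days = Jan 31, 2026.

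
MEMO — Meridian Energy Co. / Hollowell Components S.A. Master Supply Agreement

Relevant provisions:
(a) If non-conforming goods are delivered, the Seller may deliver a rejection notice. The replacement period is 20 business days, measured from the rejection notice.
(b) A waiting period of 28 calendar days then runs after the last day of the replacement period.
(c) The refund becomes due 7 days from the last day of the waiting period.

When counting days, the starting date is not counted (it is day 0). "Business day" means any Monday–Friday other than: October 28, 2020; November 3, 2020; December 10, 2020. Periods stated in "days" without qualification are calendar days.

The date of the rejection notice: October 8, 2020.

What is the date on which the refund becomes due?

The last day of the replacement period: 20 business days after Thursday, October 8, 2020, skipping weekends and the listed holidays on Oct 28, Nov 3 — Oct 9, Oct 12, Oct 13, Oct 14, …, Nov 5, Nov 6, Nov 9 — lands on Monday, November 9, 2020.
The last day of the waiting period: November 9, 2020 + 28 days = December 7, 2020.
Adding 7 calendar days to December 7, 2020 gives December 14, 2020, which is the date on which the refund becomes due.

December 14, 2020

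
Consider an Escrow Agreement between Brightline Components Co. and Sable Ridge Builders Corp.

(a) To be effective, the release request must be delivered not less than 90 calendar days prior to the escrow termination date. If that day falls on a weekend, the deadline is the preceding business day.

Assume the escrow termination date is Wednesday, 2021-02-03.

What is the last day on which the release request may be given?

2020-11-05

Counting back 90 calendar days from 2021-02-03 gives 2020-11-05. That is a Thursday, so no adjustment is needed.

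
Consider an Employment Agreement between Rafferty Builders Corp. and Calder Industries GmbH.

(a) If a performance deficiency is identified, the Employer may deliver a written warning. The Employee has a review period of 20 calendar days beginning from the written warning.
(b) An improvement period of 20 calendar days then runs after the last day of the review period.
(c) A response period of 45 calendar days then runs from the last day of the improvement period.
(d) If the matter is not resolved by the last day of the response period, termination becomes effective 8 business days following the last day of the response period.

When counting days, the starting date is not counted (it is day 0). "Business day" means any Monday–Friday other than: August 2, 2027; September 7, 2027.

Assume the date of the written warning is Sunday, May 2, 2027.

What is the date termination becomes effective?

The last day of the review period: May 2, 2027 + 20 days = May 22, 2027.
The last day of the improvement period: 20 calendar days after May 22, 2027 is June 11, 2027.
Adding 45 calendar days to June 11, 2027 gives July 26, 2027, which is the last day of the response period.
The date termination becomes effective: 8 business days after Monday, July 26, 2027, skipping weekends and the listed holiday on Aug 2 — Jul 27, Jul 28, Jul 29, Jul 30, Aug 3, Aug 4, Aug 5, Aug 6 — lands on Friday, August 6, 2027.

August 6, 2027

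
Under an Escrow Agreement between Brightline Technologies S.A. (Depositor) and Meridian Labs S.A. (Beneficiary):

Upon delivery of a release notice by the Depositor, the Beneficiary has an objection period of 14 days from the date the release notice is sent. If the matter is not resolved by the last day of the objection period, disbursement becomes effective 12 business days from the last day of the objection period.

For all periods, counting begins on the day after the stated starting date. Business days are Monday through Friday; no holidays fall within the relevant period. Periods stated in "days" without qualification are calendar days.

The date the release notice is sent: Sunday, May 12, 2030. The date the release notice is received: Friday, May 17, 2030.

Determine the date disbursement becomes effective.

Jun 11, 2030

The last day of the objection period: May 12, 2030 + 14 days = May 26, 2030.
The date disbursement becomes effective: counting 12 business days from Sunday, May 26, 2030 (May 27, May 28, May 29, May 30, …, Jun 7, Jun 10, Jun 11, skipping weekends) reaches Tuesday, Jun 11, 2030.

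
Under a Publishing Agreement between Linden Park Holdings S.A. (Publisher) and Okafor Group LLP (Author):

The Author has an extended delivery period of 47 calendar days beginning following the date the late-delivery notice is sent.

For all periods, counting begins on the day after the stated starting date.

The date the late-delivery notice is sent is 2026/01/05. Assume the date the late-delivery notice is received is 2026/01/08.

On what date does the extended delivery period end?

The last day of the extended delivery period: 2026/01/05 + 47 days = 2026/02/21.

2026/02/21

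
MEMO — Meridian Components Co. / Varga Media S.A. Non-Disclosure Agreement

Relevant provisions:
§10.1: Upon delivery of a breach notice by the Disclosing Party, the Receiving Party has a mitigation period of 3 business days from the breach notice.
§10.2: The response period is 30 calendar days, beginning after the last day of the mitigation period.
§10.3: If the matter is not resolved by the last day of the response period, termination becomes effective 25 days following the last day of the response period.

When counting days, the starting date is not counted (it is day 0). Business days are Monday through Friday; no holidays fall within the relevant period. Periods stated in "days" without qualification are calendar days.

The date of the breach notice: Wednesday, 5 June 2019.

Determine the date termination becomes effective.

4 August 2019

From Wednesday, 5 June 2019, 3 business days (Jun 6, Jun 7, Jun 10, skipping weekends) brings us to Monday, 10 June 2019, which is the last day of the mitigation period.
Adding 30 calendar days to 10 June 2019 gives 10 July 2019, which is the last day of the response period.
Adding 25 calendar days to 10 July 2019 gives 4 August 2019, which is the date termination becomes effective.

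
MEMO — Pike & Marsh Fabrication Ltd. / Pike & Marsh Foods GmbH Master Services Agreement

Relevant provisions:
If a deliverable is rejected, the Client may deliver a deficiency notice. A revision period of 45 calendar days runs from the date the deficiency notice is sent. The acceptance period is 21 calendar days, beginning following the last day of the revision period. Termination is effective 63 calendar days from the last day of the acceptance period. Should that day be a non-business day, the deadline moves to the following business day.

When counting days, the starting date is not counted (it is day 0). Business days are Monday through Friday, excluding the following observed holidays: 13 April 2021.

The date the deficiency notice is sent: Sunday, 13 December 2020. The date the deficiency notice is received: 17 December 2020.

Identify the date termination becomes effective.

The last day of the revision period: 45 calendar days after 13 December 2020 is 27 January 2021.
The last day of the acceptance period: 27 January 2021 + 21 days = 17 February 2021.
Adding 63 calendar days to 17 February 2021 gives 21 April 2021, which is the date termination becomes effective. 21 April 2021 is a Wednesday and is not a listed holiday, so no roll-forward applies.

21 April 2021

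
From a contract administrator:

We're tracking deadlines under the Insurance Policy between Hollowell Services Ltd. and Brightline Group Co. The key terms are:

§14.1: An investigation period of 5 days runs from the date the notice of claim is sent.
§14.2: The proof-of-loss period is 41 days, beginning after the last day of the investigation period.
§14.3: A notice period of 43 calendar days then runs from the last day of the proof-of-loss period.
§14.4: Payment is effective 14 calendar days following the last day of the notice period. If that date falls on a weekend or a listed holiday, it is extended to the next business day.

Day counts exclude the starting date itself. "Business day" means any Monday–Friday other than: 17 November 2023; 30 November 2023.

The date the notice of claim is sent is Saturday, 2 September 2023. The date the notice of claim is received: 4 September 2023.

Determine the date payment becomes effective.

Adding 5 calendar days to 2 September 2023 gives 7 September 2023, which is the last day of the investigation period.
The last day of the proof-of-loss period: 41 calendar days after 7 September 2023 is 18 October 2023.
The last day of the notice period: 18 October 2023 + 43 days = 30 November 2023.
Adding 14 calendar days to 30 November 2023 gives 14 December 2023, which is the date payment becomes effective. 14 December 2023 is a Thursday and is not a listed holiday, so no roll-forward applies.

14 December 2023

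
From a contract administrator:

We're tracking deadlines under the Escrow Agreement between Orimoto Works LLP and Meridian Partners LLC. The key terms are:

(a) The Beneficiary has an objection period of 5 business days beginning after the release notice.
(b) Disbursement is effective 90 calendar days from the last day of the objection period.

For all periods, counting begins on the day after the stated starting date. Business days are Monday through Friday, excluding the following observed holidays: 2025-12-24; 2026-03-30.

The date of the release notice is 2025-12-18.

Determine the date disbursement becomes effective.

2026-03-26

From Thursday, 2025-12-18, 5 business days (Dec 19, Dec 22, Dec 23, Dec 25, Dec 26, skipping weekends and the listed holiday on Dec 24) brings us to Friday, 2025-12-26, which is the last day of the objection period.
The date disbursement becomes effective: 2025-12-26 + 90 days = 2026-03-26.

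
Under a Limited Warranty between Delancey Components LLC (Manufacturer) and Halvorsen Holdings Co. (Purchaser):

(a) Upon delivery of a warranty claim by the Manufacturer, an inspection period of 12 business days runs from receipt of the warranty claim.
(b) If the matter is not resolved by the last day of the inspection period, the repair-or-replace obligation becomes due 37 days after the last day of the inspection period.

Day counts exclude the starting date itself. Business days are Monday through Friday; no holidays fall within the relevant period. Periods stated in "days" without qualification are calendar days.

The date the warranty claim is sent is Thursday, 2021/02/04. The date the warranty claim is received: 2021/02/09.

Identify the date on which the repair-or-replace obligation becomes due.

2021/04/03

From Tuesday, 2021/02/09, 12 business days (Feb 10, Feb 11, Feb 12, Feb 15, …, Feb 23, Feb 24, Feb 25, skipping weekends) brings us to Thursday, 2021/02/25, which is the last day of the inspection period.
The date on which the repair-or-replace obligation becomes due: 37 calendar days after 2021/02/25 is 2021/04/03.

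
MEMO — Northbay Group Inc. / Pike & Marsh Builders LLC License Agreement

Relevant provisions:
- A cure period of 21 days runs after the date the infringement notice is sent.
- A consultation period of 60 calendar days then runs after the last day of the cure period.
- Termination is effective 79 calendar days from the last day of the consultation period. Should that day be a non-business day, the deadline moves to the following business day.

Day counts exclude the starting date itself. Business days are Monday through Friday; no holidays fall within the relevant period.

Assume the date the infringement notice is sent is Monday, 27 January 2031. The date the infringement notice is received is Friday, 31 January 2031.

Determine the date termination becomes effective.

Adding 21 calendar days to 27 January 2031 gives 17 February 2031, which is the last day of the cure period.
The last day of the consultation period: 17 February 2031 + 60 days = 18 April 2031.
Adding 79 calendar days to 18 April 2031 gives 6 July 2031, which is the date termination becomes effective. That falls on a Sunday, so it rolls to the next business day, Monday, 7 July 2031.

7 July 2031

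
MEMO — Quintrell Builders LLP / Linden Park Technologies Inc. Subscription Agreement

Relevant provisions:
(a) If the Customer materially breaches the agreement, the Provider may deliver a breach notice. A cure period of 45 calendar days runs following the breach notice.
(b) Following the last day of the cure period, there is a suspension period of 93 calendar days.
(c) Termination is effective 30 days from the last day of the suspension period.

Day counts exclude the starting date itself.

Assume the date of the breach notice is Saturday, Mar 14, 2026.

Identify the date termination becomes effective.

Adding 45 calendar days to Mar 14, 2026 gives Apr 28, 2026, which is the last day of the cure period.
The last day of the suspension period: Apr 28, 2026 + 93 days = Jul 30, 2026.
Adding 30 calendar days to Jul 30, 2026 gives Aug 29, 2026, which is the date termination becomes effective.

Aug 29, 2026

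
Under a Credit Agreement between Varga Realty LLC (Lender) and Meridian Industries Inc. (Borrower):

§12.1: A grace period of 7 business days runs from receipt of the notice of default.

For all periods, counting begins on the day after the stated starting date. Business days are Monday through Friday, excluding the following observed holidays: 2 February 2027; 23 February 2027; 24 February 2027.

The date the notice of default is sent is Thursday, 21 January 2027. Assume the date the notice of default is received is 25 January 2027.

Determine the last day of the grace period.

4 February 2027

The last day of the grace period: 7 business days after Monday, 25 January 2027, skipping weekends and the listed holiday on Feb 2 — Jan 26, Jan 27, Jan 28, Jan 29, Feb 1, Feb 3, Feb 4 — lands on Thursday, 4 February 2027.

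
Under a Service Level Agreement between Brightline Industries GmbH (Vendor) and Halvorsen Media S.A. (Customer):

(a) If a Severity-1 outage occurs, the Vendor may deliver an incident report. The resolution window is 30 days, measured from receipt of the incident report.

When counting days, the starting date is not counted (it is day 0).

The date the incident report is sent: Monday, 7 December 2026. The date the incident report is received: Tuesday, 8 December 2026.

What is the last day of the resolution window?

The last day of the resolution window: 8 December 2026 + 30 days = 7 January 2027.

7 January 2027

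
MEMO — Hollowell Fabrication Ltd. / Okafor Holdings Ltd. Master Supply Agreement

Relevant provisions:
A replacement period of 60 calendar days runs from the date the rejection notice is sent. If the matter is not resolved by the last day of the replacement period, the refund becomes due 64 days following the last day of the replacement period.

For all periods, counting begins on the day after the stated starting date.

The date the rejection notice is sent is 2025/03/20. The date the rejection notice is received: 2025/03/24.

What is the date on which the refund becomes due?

2025/07/22

Adding 60 calendar days to 2025/03/20 gives 2025/05/19, which is the last day of the replacement period.
The date on which the refund becomes due: 64 calendar days after 2025/05/19 is 2025/07/22.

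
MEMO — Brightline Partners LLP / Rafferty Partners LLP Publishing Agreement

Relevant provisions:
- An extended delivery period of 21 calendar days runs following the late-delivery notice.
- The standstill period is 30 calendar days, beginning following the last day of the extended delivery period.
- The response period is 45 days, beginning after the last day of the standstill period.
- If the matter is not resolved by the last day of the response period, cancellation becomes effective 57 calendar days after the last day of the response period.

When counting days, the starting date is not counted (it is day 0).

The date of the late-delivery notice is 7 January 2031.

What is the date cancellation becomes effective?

9 June 2031

The last day of the extended delivery period: 7 January 2031 + 21 days = 28 January 2031.
The last day of the standstill period: 30 calendar days after 28 January 2031 is 27 February 2031.
The last day of the response period: 27 February 2031 + 45 days = 13 April 2031.
The date cancellation becomes effective: 57 calendar days after 13 April 2031 is 9 June 2031.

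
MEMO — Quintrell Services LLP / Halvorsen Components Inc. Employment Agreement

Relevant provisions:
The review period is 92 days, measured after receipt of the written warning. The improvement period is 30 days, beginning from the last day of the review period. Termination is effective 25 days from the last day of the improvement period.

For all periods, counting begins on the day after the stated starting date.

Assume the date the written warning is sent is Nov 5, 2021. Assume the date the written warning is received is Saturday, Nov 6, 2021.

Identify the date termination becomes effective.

Apr 2, 2022

The last day of the review period: Nov 6, 2021 + 92 days = Feb 6, 2022.
The last day of the improvement period: Feb 6, 2022 + 30 days = Mar 8, 2022.
The date termination becomes effective: Mar 8, 2022 + 25 days = Apr 2, 2022.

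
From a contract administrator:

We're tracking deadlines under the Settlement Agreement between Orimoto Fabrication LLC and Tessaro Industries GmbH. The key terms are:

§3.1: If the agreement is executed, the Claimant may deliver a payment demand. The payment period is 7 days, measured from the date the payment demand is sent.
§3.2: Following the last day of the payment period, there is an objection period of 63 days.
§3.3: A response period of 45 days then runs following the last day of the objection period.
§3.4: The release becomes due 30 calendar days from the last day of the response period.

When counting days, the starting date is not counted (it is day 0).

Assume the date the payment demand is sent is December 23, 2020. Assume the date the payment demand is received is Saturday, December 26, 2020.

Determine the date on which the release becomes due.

Adding 7 calendar days to December 23, 2020 gives December 30, 2020, which is the last day of the payment period.
The last day of the objection period: 63 calendar days after December 30, 2020 is March 3, 2021.
Adding 45 calendar days to March 3, 2021 gives April 17, 2021, which is the last day of the response period.
The date on which the release becomes due: April 17, 2021 + 30 days = May 17, 2021.

May 17, 2021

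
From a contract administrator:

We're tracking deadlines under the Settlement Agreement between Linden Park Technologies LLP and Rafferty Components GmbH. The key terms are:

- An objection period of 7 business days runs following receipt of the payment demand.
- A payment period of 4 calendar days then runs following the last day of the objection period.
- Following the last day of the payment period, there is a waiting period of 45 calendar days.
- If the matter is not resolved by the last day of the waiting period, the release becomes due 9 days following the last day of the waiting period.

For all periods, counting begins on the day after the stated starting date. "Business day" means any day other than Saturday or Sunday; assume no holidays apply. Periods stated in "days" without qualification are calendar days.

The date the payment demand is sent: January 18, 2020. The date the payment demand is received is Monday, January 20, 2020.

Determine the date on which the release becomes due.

The last day of the objection period: 7 business days after Monday, January 20, 2020, skipping weekends — Jan 21, Jan 22, Jan 23, Jan 24, Jan 27, Jan 28, Jan 29 — lands on Wednesday, January 29, 2020.
Adding 4 calendar days to January 29, 2020 gives February 2, 2020, which is the last day of the payment period.
The last day of the waiting period: 45 calendar days after February 2, 2020 is March 18, 2020.
The date on which the release becomes due: March 18, 2020 + 9 days = March 27, 2020.

March 27, 2020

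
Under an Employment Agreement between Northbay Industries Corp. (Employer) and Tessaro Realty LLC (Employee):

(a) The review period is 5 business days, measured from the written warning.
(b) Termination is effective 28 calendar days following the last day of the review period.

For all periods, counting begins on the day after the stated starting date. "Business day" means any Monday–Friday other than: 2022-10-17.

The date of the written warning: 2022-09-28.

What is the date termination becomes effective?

2022-11-02

From Wednesday, 2022-09-28, 5 business days (Sep 29, Sep 30, Oct 3, Oct 4, Oct 5, skipping weekends) brings us to Wednesday, 2022-10-05, which is the last day of the review period.
Adding 28 calendar days to 2022-10-05 gives 2022-11-02, which is the date termination becomes effective.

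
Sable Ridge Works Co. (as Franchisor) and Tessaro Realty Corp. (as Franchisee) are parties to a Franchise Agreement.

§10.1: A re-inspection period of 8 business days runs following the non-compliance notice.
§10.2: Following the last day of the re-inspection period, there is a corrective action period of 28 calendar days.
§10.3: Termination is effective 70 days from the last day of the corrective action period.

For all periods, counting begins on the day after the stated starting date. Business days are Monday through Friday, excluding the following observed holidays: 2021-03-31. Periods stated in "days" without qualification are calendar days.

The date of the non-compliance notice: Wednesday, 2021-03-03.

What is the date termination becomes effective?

2021-06-21

The last day of the re-inspection period: 8 business days after Wednesday, 2021-03-03, skipping weekends — Mar 4, Mar 5, Mar 8, Mar 9, Mar 10, Mar 11, Mar 12, Mar 15 — lands on Monday, 2021-03-15.
The last day of the corrective action period: 2021-03-15 + 28 days = 2021-04-12.
The date termination becomes effective: 70 calendar days after 2021-04-12 is 2021-06-21.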